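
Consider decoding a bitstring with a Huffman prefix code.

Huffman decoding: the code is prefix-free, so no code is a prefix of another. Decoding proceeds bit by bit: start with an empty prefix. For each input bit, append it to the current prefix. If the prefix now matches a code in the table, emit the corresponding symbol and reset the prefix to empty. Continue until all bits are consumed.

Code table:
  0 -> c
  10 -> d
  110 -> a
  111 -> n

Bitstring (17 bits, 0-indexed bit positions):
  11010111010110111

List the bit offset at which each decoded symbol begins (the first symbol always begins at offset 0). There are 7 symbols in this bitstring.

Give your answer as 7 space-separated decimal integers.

Answer: 0 3 5 8 9 11 14

Derivation:
Bit 0: prefix='1' (no match yet)
Bit 1: prefix='11' (no match yet)
Bit 2: prefix='110' -> emit 'a', reset
Bit 3: prefix='1' (no match yet)
Bit 4: prefix='10' -> emit 'd', reset
Bit 5: prefix='1' (no match yet)
Bit 6: prefix='11' (no match yet)
Bit 7: prefix='111' -> emit 'n', reset
Bit 8: prefix='0' -> emit 'c', reset
Bit 9: prefix='1' (no match yet)
Bit 10: prefix='10' -> emit 'd', reset
Bit 11: prefix='1' (no match yet)
Bit 12: prefix='11' (no match yet)
Bit 13: prefix='110' -> emit 'a', reset
Bit 14: prefix='1' (no match yet)
Bit 15: prefix='11' (no match yet)
Bit 16: prefix='111' -> emit 'n', reset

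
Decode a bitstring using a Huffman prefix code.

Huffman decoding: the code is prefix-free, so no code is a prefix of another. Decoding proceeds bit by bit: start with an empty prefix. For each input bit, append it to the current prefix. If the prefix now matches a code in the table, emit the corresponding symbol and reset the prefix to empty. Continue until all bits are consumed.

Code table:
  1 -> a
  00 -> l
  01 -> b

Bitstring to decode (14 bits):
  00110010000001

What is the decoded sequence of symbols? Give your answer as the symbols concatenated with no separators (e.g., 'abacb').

Answer: laalallla

Derivation:
Bit 0: prefix='0' (no match yet)
Bit 1: prefix='00' -> emit 'l', reset
Bit 2: prefix='1' -> emit 'a', reset
Bit 3: prefix='1' -> emit 'a', reset
Bit 4: prefix='0' (no match yet)
Bit 5: prefix='00' -> emit 'l', reset
Bit 6: prefix='1' -> emit 'a', reset
Bit 7: prefix='0' (no match yet)
Bit 8: prefix='00' -> emit 'l', reset
Bit 9: prefix='0' (no match yet)
Bit 10: prefix='00' -> emit 'l', reset
Bit 11: prefix='0' (no match yet)
Bit 12: prefix='00' -> emit 'l', reset
Bit 13: prefix='1' -> emit 'a', reset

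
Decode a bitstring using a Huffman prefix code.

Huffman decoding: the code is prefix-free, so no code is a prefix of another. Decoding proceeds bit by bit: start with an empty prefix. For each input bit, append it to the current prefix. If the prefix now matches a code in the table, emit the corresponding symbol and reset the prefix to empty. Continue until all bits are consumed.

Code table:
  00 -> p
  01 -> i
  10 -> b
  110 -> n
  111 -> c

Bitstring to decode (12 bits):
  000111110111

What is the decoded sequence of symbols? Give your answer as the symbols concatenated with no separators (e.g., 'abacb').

Answer: picbc

Derivation:
Bit 0: prefix='0' (no match yet)
Bit 1: prefix='00' -> emit 'p', reset
Bit 2: prefix='0' (no match yet)
Bit 3: prefix='01' -> emit 'i', reset
Bit 4: prefix='1' (no match yet)
Bit 5: prefix='11' (no match yet)
Bit 6: prefix='111' -> emit 'c', reset
Bit 7: prefix='1' (no match yet)
Bit 8: prefix='10' -> emit 'b', reset
Bit 9: prefix='1' (no match yet)
Bit 10: prefix='11' (no match yet)
Bit 11: prefix='111' -> emit 'c', reset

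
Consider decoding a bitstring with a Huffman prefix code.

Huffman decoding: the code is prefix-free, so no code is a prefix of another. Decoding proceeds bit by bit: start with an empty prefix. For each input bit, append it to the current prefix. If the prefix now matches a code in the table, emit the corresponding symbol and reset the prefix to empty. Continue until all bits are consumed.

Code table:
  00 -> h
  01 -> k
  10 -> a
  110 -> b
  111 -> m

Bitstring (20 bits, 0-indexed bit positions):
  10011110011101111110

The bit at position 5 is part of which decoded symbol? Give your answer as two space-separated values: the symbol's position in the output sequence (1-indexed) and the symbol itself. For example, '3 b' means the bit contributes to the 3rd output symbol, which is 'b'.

Bit 0: prefix='1' (no match yet)
Bit 1: prefix='10' -> emit 'a', reset
Bit 2: prefix='0' (no match yet)
Bit 3: prefix='01' -> emit 'k', reset
Bit 4: prefix='1' (no match yet)
Bit 5: prefix='11' (no match yet)
Bit 6: prefix='111' -> emit 'm', reset
Bit 7: prefix='0' (no match yet)
Bit 8: prefix='00' -> emit 'h', reset
Bit 9: prefix='1' (no match yet)

Answer: 3 m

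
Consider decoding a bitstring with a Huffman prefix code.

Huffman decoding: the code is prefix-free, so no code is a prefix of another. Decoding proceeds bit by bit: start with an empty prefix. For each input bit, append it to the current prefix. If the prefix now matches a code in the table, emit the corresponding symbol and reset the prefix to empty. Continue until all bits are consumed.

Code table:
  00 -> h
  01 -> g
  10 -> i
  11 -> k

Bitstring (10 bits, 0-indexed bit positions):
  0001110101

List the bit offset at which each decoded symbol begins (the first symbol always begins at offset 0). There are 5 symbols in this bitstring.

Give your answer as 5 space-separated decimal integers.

Bit 0: prefix='0' (no match yet)
Bit 1: prefix='00' -> emit 'h', reset
Bit 2: prefix='0' (no match yet)
Bit 3: prefix='01' -> emit 'g', reset
Bit 4: prefix='1' (no match yet)
Bit 5: prefix='11' -> emit 'k', reset
Bit 6: prefix='0' (no match yet)
Bit 7: prefix='01' -> emit 'g', reset
Bit 8: prefix='0' (no match yet)
Bit 9: prefix='01' -> emit 'g', reset

Answer: 0 2 4 6 8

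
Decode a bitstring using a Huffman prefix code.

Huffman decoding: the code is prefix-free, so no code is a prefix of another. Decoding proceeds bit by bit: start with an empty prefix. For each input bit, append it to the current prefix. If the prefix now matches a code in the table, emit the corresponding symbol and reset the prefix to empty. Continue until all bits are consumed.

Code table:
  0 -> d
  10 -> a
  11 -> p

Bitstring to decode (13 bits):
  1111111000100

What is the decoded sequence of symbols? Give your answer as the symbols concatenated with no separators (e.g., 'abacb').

Bit 0: prefix='1' (no match yet)
Bit 1: prefix='11' -> emit 'p', reset
Bit 2: prefix='1' (no match yet)
Bit 3: prefix='11' -> emit 'p', reset
Bit 4: prefix='1' (no match yet)
Bit 5: prefix='11' -> emit 'p', reset
Bit 6: prefix='1' (no match yet)
Bit 7: prefix='10' -> emit 'a', reset
Bit 8: prefix='0' -> emit 'd', reset
Bit 9: prefix='0' -> emit 'd', reset
Bit 10: prefix='1' (no match yet)
Bit 11: prefix='10' -> emit 'a', reset
Bit 12: prefix='0' -> emit 'd', reset

Answer: pppaddad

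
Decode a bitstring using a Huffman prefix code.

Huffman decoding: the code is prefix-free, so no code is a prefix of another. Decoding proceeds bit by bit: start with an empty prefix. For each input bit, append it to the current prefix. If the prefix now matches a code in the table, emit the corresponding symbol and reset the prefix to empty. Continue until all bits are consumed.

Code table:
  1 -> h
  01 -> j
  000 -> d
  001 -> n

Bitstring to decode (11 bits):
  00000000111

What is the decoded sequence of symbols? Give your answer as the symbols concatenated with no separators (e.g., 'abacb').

Answer: ddnhh

Derivation:
Bit 0: prefix='0' (no match yet)
Bit 1: prefix='00' (no match yet)
Bit 2: prefix='000' -> emit 'd', reset
Bit 3: prefix='0' (no match yet)
Bit 4: prefix='00' (no match yet)
Bit 5: prefix='000' -> emit 'd', reset
Bit 6: prefix='0' (no match yet)
Bit 7: prefix='00' (no match yet)
Bit 8: prefix='001' -> emit 'n', reset
Bit 9: prefix='1' -> emit 'h', reset
Bit 10: prefix='1' -> emit 'h', reset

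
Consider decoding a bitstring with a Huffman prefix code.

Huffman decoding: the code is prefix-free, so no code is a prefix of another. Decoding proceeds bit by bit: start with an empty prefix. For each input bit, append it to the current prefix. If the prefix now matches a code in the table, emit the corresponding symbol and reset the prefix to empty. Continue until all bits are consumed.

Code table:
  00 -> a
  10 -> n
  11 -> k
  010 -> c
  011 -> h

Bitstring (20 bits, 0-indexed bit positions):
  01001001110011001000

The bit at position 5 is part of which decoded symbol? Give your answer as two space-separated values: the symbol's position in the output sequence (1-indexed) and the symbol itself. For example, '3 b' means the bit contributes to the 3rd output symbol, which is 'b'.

Answer: 2 c

Derivation:
Bit 0: prefix='0' (no match yet)
Bit 1: prefix='01' (no match yet)
Bit 2: prefix='010' -> emit 'c', reset
Bit 3: prefix='0' (no match yet)
Bit 4: prefix='01' (no match yet)
Bit 5: prefix='010' -> emit 'c', reset
Bit 6: prefix='0' (no match yet)
Bit 7: prefix='01' (no match yet)
Bit 8: prefix='011' -> emit 'h', reset
Bit 9: prefix='1' (no match yet)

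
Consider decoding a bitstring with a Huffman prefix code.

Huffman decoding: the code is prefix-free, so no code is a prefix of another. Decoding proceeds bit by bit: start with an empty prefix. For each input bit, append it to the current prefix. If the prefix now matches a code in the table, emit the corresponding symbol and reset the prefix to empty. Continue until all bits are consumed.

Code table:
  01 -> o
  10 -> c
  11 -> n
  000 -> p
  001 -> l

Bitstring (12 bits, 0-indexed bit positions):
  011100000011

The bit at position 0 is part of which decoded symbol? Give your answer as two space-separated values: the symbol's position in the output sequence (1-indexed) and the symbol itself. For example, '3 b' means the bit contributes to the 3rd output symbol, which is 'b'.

Answer: 1 o

Derivation:
Bit 0: prefix='0' (no match yet)
Bit 1: prefix='01' -> emit 'o', reset
Bit 2: prefix='1' (no match yet)
Bit 3: prefix='11' -> emit 'n', reset
Bit 4: prefix='0' (no match yet)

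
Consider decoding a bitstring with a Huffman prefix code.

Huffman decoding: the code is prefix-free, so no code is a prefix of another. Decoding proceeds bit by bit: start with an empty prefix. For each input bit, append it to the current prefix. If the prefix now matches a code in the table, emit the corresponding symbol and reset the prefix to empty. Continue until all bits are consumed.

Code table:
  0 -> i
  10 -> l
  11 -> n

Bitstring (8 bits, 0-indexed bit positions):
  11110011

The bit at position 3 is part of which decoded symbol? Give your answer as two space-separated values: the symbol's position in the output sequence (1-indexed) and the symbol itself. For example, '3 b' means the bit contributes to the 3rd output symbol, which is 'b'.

Bit 0: prefix='1' (no match yet)
Bit 1: prefix='11' -> emit 'n', reset
Bit 2: prefix='1' (no match yet)
Bit 3: prefix='11' -> emit 'n', reset
Bit 4: prefix='0' -> emit 'i', reset
Bit 5: prefix='0' -> emit 'i', reset
Bit 6: prefix='1' (no match yet)
Bit 7: prefix='11' -> emit 'n', reset

Answer: 2 n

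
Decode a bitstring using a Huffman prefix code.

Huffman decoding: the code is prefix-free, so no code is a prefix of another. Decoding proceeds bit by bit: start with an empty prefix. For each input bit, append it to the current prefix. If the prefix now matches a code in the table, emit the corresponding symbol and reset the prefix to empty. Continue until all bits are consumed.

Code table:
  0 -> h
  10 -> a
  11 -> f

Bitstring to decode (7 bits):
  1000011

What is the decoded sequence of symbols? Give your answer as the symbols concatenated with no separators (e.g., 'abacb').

Bit 0: prefix='1' (no match yet)
Bit 1: prefix='10' -> emit 'a', reset
Bit 2: prefix='0' -> emit 'h', reset
Bit 3: prefix='0' -> emit 'h', reset
Bit 4: prefix='0' -> emit 'h', reset
Bit 5: prefix='1' (no match yet)
Bit 6: prefix='11' -> emit 'f', reset

Answer: ahhhf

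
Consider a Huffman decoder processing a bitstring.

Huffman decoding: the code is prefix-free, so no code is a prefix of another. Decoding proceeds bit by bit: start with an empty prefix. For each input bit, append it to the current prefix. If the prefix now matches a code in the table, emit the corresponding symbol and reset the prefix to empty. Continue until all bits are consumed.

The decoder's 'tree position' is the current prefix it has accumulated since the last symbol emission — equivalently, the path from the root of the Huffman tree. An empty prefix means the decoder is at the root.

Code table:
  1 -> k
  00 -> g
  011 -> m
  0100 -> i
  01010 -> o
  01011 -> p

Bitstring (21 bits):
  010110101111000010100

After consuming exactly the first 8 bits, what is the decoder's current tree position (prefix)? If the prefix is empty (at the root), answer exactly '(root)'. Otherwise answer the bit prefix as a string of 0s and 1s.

Bit 0: prefix='0' (no match yet)
Bit 1: prefix='01' (no match yet)
Bit 2: prefix='010' (no match yet)
Bit 3: prefix='0101' (no match yet)
Bit 4: prefix='01011' -> emit 'p', reset
Bit 5: prefix='0' (no match yet)
Bit 6: prefix='01' (no match yet)
Bit 7: prefix='010' (no match yet)

Answer: 010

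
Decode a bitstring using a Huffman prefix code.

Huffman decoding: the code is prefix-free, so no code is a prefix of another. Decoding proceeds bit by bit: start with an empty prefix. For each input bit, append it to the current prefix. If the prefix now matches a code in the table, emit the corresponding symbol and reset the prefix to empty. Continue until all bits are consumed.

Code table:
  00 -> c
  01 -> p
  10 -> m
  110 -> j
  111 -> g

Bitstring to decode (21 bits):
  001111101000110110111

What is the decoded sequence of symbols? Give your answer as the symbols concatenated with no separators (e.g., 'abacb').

Answer: cgjmcjjg

Derivation:
Bit 0: prefix='0' (no match yet)
Bit 1: prefix='00' -> emit 'c', reset
Bit 2: prefix='1' (no match yet)
Bit 3: prefix='11' (no match yet)
Bit 4: prefix='111' -> emit 'g', reset
Bit 5: prefix='1' (no match yet)
Bit 6: prefix='11' (no match yet)
Bit 7: prefix='110' -> emit 'j', reset
Bit 8: prefix='1' (no match yet)
Bit 9: prefix='10' -> emit 'm', reset
Bit 10: prefix='0' (no match yet)
Bit 11: prefix='00' -> emit 'c', reset
Bit 12: prefix='1' (no match yet)
Bit 13: prefix='11' (no match yet)
Bit 14: prefix='110' -> emit 'j', reset
Bit 15: prefix='1' (no match yet)
Bit 16: prefix='11' (no match yet)
Bit 17: prefix='110' -> emit 'j', reset
Bit 18: prefix='1' (no match yet)
Bit 19: prefix='11' (no match yet)
Bit 20: prefix='111' -> emit 'g', reset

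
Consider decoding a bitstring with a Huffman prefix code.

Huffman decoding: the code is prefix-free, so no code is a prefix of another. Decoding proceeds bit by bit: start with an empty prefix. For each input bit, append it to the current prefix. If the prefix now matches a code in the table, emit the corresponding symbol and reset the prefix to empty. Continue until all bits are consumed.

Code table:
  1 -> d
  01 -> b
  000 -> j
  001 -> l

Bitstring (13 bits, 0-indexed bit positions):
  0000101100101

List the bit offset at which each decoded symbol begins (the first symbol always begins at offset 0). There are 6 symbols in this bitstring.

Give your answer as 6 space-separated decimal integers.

Answer: 0 3 5 7 8 11

Derivation:
Bit 0: prefix='0' (no match yet)
Bit 1: prefix='00' (no match yet)
Bit 2: prefix='000' -> emit 'j', reset
Bit 3: prefix='0' (no match yet)
Bit 4: prefix='01' -> emit 'b', reset
Bit 5: prefix='0' (no match yet)
Bit 6: prefix='01' -> emit 'b', reset
Bit 7: prefix='1' -> emit 'd', reset
Bit 8: prefix='0' (no match yet)
Bit 9: prefix='00' (no match yet)
Bit 10: prefix='001' -> emit 'l', reset
Bit 11: prefix='0' (no match yet)
Bit 12: prefix='01' -> emit 'b', reset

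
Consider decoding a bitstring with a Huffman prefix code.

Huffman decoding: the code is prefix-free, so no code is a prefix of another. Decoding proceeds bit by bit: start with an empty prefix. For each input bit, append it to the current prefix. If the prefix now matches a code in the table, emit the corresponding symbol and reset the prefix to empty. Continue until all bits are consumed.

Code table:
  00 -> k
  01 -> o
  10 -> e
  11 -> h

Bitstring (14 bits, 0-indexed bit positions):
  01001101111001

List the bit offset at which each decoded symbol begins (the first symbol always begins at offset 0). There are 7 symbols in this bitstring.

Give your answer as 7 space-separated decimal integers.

Answer: 0 2 4 6 8 10 12

Derivation:
Bit 0: prefix='0' (no match yet)
Bit 1: prefix='01' -> emit 'o', reset
Bit 2: prefix='0' (no match yet)
Bit 3: prefix='00' -> emit 'k', reset
Bit 4: prefix='1' (no match yet)
Bit 5: prefix='11' -> emit 'h', reset
Bit 6: prefix='0' (no match yet)
Bit 7: prefix='01' -> emit 'o', reset
Bit 8: prefix='1' (no match yet)
Bit 9: prefix='11' -> emit 'h', reset
Bit 10: prefix='1' (no match yet)
Bit 11: prefix='10' -> emit 'e', reset
Bit 12: prefix='0' (no match yet)
Bit 13: prefix='01' -> emit 'o', reset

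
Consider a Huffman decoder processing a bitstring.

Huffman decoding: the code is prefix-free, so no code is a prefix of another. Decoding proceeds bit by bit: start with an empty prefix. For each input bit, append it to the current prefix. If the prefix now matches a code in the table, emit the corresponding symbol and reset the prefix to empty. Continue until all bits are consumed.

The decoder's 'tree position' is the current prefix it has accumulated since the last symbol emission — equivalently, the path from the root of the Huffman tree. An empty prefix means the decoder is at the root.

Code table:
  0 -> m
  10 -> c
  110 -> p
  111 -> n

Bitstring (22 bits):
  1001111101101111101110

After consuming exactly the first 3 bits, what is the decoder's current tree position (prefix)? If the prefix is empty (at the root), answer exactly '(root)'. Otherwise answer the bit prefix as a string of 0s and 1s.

Answer: (root)

Derivation:
Bit 0: prefix='1' (no match yet)
Bit 1: prefix='10' -> emit 'c', reset
Bit 2: prefix='0' -> emit 'm', reset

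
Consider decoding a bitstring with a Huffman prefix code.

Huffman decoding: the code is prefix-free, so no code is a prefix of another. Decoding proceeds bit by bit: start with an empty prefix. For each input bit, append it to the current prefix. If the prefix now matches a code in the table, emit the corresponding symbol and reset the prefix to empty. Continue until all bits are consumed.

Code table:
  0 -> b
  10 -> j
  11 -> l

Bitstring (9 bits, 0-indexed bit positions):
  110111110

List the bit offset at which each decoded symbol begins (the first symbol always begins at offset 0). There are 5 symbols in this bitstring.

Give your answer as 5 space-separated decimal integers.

Bit 0: prefix='1' (no match yet)
Bit 1: prefix='11' -> emit 'l', reset
Bit 2: prefix='0' -> emit 'b', reset
Bit 3: prefix='1' (no match yet)
Bit 4: prefix='11' -> emit 'l', reset
Bit 5: prefix='1' (no match yet)
Bit 6: prefix='11' -> emit 'l', reset
Bit 7: prefix='1' (no match yet)
Bit 8: prefix='10' -> emit 'j', reset

Answer: 0 2 3 5 7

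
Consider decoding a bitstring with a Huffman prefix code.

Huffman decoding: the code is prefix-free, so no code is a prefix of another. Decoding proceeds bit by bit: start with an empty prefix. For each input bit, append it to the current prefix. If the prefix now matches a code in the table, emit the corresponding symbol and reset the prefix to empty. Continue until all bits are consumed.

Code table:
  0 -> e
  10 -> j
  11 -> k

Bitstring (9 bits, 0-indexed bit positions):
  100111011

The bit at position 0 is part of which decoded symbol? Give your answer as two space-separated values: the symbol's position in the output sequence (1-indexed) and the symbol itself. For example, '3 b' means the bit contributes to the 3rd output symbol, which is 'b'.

Answer: 1 j

Derivation:
Bit 0: prefix='1' (no match yet)
Bit 1: prefix='10' -> emit 'j', reset
Bit 2: prefix='0' -> emit 'e', reset
Bit 3: prefix='1' (no match yet)
Bit 4: prefix='11' -> emit 'k', reset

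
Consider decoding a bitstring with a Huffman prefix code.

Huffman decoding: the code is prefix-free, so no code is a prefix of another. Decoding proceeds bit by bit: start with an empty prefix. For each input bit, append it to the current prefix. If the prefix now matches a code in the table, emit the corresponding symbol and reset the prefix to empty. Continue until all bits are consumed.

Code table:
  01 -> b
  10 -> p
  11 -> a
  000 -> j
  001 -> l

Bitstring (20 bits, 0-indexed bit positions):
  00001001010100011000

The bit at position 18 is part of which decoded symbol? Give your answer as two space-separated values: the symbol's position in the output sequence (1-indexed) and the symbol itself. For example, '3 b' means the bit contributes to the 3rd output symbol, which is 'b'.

Answer: 8 j

Derivation:
Bit 0: prefix='0' (no match yet)
Bit 1: prefix='00' (no match yet)
Bit 2: prefix='000' -> emit 'j', reset
Bit 3: prefix='0' (no match yet)
Bit 4: prefix='01' -> emit 'b', reset
Bit 5: prefix='0' (no match yet)
Bit 6: prefix='00' (no match yet)
Bit 7: prefix='001' -> emit 'l', reset
Bit 8: prefix='0' (no match yet)
Bit 9: prefix='01' -> emit 'b', reset
Bit 10: prefix='0' (no match yet)
Bit 11: prefix='01' -> emit 'b', reset
Bit 12: prefix='0' (no match yet)
Bit 13: prefix='00' (no match yet)
Bit 14: prefix='000' -> emit 'j', reset
Bit 15: prefix='1' (no match yet)
Bit 16: prefix='11' -> emit 'a', reset
Bit 17: prefix='0' (no match yet)
Bit 18: prefix='00' (no match yet)
Bit 19: prefix='000' -> emit 'j', reset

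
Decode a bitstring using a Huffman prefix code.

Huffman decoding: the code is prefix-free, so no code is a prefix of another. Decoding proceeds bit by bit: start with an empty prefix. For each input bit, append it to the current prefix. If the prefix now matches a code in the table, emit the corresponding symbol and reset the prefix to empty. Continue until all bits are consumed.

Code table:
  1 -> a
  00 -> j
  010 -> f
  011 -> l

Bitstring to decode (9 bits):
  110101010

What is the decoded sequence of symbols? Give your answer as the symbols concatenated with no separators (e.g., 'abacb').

Answer: aafaf

Derivation:
Bit 0: prefix='1' -> emit 'a', reset
Bit 1: prefix='1' -> emit 'a', reset
Bit 2: prefix='0' (no match yet)
Bit 3: prefix='01' (no match yet)
Bit 4: prefix='010' -> emit 'f', reset
Bit 5: prefix='1' -> emit 'a', reset
Bit 6: prefix='0' (no match yet)
Bit 7: prefix='01' (no match yet)
Bit 8: prefix='010' -> emit 'f', reset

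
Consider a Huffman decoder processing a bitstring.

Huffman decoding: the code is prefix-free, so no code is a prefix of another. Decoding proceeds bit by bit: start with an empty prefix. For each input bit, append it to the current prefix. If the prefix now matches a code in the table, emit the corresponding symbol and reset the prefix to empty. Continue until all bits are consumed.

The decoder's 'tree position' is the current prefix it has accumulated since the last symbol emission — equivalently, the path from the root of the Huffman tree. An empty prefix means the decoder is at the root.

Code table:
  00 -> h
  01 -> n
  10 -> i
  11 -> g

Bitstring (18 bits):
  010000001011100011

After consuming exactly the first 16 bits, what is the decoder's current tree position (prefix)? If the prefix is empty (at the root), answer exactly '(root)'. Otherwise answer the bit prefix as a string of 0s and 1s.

Bit 0: prefix='0' (no match yet)
Bit 1: prefix='01' -> emit 'n', reset
Bit 2: prefix='0' (no match yet)
Bit 3: prefix='00' -> emit 'h', reset
Bit 4: prefix='0' (no match yet)
Bit 5: prefix='00' -> emit 'h', reset
Bit 6: prefix='0' (no match yet)
Bit 7: prefix='00' -> emit 'h', reset
Bit 8: prefix='1' (no match yet)
Bit 9: prefix='10' -> emit 'i', reset
Bit 10: prefix='1' (no match yet)
Bit 11: prefix='11' -> emit 'g', reset
Bit 12: prefix='1' (no match yet)
Bit 13: prefix='10' -> emit 'i', reset
Bit 14: prefix='0' (no match yet)
Bit 15: prefix='00' -> emit 'h', reset

Answer: (root)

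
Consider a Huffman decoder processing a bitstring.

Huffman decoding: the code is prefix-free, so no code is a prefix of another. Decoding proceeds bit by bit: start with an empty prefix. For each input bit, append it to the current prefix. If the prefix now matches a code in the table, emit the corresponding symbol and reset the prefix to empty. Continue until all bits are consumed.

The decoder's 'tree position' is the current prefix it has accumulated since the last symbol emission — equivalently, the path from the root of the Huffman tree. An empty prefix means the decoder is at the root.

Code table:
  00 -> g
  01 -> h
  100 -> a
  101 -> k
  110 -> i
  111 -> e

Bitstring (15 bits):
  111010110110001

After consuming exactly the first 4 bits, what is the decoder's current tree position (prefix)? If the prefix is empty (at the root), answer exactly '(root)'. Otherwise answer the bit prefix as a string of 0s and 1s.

Answer: 0

Derivation:
Bit 0: prefix='1' (no match yet)
Bit 1: prefix='11' (no match yet)
Bit 2: prefix='111' -> emit 'e', reset
Bit 3: prefix='0' (no match yet)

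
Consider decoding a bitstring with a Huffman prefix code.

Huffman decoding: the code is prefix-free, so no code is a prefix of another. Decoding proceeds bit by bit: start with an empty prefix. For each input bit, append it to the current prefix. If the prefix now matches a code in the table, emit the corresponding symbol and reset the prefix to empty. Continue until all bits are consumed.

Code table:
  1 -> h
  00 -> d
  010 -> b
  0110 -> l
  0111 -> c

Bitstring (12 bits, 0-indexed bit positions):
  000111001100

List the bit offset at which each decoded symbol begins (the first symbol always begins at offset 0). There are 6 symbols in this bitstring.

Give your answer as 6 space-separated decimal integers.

Answer: 0 2 6 8 9 10

Derivation:
Bit 0: prefix='0' (no match yet)
Bit 1: prefix='00' -> emit 'd', reset
Bit 2: prefix='0' (no match yet)
Bit 3: prefix='01' (no match yet)
Bit 4: prefix='011' (no match yet)
Bit 5: prefix='0111' -> emit 'c', reset
Bit 6: prefix='0' (no match yet)
Bit 7: prefix='00' -> emit 'd', reset
Bit 8: prefix='1' -> emit 'h', reset
Bit 9: prefix='1' -> emit 'h', reset
Bit 10: prefix='0' (no match yet)
Bit 11: prefix='00' -> emit 'd', reset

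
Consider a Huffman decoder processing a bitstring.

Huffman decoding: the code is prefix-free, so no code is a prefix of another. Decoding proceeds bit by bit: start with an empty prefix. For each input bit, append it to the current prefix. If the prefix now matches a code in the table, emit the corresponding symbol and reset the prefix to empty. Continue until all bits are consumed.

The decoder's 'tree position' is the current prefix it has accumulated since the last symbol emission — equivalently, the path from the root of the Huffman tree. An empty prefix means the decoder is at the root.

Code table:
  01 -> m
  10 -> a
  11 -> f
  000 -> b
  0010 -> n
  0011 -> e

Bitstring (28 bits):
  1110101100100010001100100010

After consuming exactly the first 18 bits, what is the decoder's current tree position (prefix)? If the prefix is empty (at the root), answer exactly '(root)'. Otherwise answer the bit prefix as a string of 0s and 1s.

Bit 0: prefix='1' (no match yet)
Bit 1: prefix='11' -> emit 'f', reset
Bit 2: prefix='1' (no match yet)
Bit 3: prefix='10' -> emit 'a', reset
Bit 4: prefix='1' (no match yet)
Bit 5: prefix='10' -> emit 'a', reset
Bit 6: prefix='1' (no match yet)
Bit 7: prefix='11' -> emit 'f', reset
Bit 8: prefix='0' (no match yet)
Bit 9: prefix='00' (no match yet)
Bit 10: prefix='001' (no match yet)
Bit 11: prefix='0010' -> emit 'n', reset
Bit 12: prefix='0' (no match yet)
Bit 13: prefix='00' (no match yet)
Bit 14: prefix='001' (no match yet)
Bit 15: prefix='0010' -> emit 'n', reset
Bit 16: prefix='0' (no match yet)
Bit 17: prefix='00' (no match yet)

Answer: 00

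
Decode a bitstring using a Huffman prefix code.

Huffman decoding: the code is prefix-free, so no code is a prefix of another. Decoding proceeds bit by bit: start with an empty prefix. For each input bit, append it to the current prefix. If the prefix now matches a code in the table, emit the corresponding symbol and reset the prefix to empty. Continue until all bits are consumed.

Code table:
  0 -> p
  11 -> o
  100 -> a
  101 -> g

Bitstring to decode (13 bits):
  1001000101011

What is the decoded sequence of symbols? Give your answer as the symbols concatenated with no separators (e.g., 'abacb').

Bit 0: prefix='1' (no match yet)
Bit 1: prefix='10' (no match yet)
Bit 2: prefix='100' -> emit 'a', reset
Bit 3: prefix='1' (no match yet)
Bit 4: prefix='10' (no match yet)
Bit 5: prefix='100' -> emit 'a', reset
Bit 6: prefix='0' -> emit 'p', reset
Bit 7: prefix='1' (no match yet)
Bit 8: prefix='10' (no match yet)
Bit 9: prefix='101' -> emit 'g', reset
Bit 10: prefix='0' -> emit 'p', reset
Bit 11: prefix='1' (no match yet)
Bit 12: prefix='11' -> emit 'o', reset

Answer: aapgpo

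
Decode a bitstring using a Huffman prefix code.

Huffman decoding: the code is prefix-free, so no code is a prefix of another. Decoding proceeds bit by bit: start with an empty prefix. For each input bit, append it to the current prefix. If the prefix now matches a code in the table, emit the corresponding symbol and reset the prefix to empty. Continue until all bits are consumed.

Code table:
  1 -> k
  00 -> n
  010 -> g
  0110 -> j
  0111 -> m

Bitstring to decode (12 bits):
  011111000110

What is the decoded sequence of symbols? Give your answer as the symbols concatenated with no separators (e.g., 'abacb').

Bit 0: prefix='0' (no match yet)
Bit 1: prefix='01' (no match yet)
Bit 2: prefix='011' (no match yet)
Bit 3: prefix='0111' -> emit 'm', reset
Bit 4: prefix='1' -> emit 'k', reset
Bit 5: prefix='1' -> emit 'k', reset
Bit 6: prefix='0' (no match yet)
Bit 7: prefix='00' -> emit 'n', reset
Bit 8: prefix='0' (no match yet)
Bit 9: prefix='01' (no match yet)
Bit 10: prefix='011' (no match yet)
Bit 11: prefix='0110' -> emit 'j', reset

Answer: mkknj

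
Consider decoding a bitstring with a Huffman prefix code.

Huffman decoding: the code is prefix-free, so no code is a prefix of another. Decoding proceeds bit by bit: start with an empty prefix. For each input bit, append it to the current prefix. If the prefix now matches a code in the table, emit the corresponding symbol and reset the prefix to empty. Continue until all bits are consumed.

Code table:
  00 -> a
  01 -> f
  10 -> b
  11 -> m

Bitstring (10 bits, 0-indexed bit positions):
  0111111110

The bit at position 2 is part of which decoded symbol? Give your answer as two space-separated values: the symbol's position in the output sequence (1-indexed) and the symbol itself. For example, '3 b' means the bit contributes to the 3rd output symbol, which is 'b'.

Answer: 2 m

Derivation:
Bit 0: prefix='0' (no match yet)
Bit 1: prefix='01' -> emit 'f', reset
Bit 2: prefix='1' (no match yet)
Bit 3: prefix='11' -> emit 'm', reset
Bit 4: prefix='1' (no match yet)
Bit 5: prefix='11' -> emit 'm', reset
Bit 6: prefix='1' (no match yet)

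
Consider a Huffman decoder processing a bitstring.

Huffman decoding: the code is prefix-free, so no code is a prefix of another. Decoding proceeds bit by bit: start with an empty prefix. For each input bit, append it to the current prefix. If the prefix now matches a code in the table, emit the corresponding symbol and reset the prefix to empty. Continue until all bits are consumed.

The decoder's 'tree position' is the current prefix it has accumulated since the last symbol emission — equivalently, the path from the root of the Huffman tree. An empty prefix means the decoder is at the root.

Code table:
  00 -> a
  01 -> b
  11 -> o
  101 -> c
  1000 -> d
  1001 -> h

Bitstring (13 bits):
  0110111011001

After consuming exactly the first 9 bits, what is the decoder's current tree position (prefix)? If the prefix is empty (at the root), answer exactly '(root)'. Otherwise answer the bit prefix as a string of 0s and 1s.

Answer: (root)

Derivation:
Bit 0: prefix='0' (no match yet)
Bit 1: prefix='01' -> emit 'b', reset
Bit 2: prefix='1' (no match yet)
Bit 3: prefix='10' (no match yet)
Bit 4: prefix='101' -> emit 'c', reset
Bit 5: prefix='1' (no match yet)
Bit 6: prefix='11' -> emit 'o', reset
Bit 7: prefix='0' (no match yet)
Bit 8: prefix='01' -> emit 'b', reset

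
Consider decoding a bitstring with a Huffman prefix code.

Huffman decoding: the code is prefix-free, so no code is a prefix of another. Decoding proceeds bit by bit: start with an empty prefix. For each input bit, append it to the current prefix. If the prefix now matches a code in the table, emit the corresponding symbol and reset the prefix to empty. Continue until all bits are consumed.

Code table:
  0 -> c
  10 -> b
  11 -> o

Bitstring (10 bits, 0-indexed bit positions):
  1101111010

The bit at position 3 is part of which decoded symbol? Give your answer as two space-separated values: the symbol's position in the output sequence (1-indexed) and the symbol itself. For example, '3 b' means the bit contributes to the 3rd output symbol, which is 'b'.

Bit 0: prefix='1' (no match yet)
Bit 1: prefix='11' -> emit 'o', reset
Bit 2: prefix='0' -> emit 'c', reset
Bit 3: prefix='1' (no match yet)
Bit 4: prefix='11' -> emit 'o', reset
Bit 5: prefix='1' (no match yet)
Bit 6: prefix='11' -> emit 'o', reset
Bit 7: prefix='0' -> emit 'c', reset

Answer: 3 o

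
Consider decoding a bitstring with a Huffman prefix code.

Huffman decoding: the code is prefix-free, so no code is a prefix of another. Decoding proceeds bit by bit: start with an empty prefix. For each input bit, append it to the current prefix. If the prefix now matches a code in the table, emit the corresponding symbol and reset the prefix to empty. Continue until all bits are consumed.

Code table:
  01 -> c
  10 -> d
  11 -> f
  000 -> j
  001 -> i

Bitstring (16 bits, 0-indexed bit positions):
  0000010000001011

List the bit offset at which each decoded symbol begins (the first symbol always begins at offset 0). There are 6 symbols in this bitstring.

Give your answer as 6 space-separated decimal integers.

Answer: 0 3 6 9 12 14

Derivation:
Bit 0: prefix='0' (no match yet)
Bit 1: prefix='00' (no match yet)
Bit 2: prefix='000' -> emit 'j', reset
Bit 3: prefix='0' (no match yet)
Bit 4: prefix='00' (no match yet)
Bit 5: prefix='001' -> emit 'i', reset
Bit 6: prefix='0' (no match yet)
Bit 7: prefix='00' (no match yet)
Bit 8: prefix='000' -> emit 'j', reset
Bit 9: prefix='0' (no match yet)
Bit 10: prefix='00' (no match yet)
Bit 11: prefix='000' -> emit 'j', reset
Bit 12: prefix='1' (no match yet)
Bit 13: prefix='10' -> emit 'd', reset
Bit 14: prefix='1' (no match yet)
Bit 15: prefix='11' -> emit 'f', reset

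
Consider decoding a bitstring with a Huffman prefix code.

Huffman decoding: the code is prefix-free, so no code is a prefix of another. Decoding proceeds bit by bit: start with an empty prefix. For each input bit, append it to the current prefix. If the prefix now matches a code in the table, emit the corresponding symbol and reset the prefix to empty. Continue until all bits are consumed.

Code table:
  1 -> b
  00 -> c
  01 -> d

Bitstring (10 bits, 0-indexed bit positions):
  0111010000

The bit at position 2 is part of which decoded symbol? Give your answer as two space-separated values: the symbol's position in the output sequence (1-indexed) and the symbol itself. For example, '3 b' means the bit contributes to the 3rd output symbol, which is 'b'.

Answer: 2 b

Derivation:
Bit 0: prefix='0' (no match yet)
Bit 1: prefix='01' -> emit 'd', reset
Bit 2: prefix='1' -> emit 'b', reset
Bit 3: prefix='1' -> emit 'b', reset
Bit 4: prefix='0' (no match yet)
Bit 5: prefix='01' -> emit 'd', reset
Bit 6: prefix='0' (no match yet)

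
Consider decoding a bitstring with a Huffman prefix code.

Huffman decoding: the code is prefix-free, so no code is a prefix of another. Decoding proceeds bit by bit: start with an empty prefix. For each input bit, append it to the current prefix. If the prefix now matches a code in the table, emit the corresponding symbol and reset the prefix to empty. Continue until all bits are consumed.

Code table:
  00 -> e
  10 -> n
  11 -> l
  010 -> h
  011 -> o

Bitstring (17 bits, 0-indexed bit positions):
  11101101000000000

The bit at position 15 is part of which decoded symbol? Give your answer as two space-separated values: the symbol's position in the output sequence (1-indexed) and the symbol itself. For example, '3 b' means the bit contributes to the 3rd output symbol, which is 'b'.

Answer: 8 e

Derivation:
Bit 0: prefix='1' (no match yet)
Bit 1: prefix='11' -> emit 'l', reset
Bit 2: prefix='1' (no match yet)
Bit 3: prefix='10' -> emit 'n', reset
Bit 4: prefix='1' (no match yet)
Bit 5: prefix='11' -> emit 'l', reset
Bit 6: prefix='0' (no match yet)
Bit 7: prefix='01' (no match yet)
Bit 8: prefix='010' -> emit 'h', reset
Bit 9: prefix='0' (no match yet)
Bit 10: prefix='00' -> emit 'e', reset
Bit 11: prefix='0' (no match yet)
Bit 12: prefix='00' -> emit 'e', reset
Bit 13: prefix='0' (no match yet)
Bit 14: prefix='00' -> emit 'e', reset
Bit 15: prefix='0' (no match yet)
Bit 16: prefix='00' -> emit 'e', reset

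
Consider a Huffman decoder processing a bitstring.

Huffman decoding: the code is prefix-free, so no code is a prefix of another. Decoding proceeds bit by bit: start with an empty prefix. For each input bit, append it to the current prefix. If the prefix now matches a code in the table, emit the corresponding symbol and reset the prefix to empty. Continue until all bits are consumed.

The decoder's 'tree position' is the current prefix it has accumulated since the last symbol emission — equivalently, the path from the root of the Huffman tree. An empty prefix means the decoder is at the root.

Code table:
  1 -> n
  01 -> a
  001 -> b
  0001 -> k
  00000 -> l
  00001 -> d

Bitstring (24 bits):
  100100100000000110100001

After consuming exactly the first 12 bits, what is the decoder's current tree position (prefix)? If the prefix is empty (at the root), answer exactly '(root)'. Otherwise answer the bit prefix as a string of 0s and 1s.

Answer: (root)

Derivation:
Bit 0: prefix='1' -> emit 'n', reset
Bit 1: prefix='0' (no match yet)
Bit 2: prefix='00' (no match yet)
Bit 3: prefix='001' -> emit 'b', reset
Bit 4: prefix='0' (no match yet)
Bit 5: prefix='00' (no match yet)
Bit 6: prefix='001' -> emit 'b', reset
Bit 7: prefix='0' (no match yet)
Bit 8: prefix='00' (no match yet)
Bit 9: prefix='000' (no match yet)
Bit 10: prefix='0000' (no match yet)
Bit 11: prefix='00000' -> emit 'l', reset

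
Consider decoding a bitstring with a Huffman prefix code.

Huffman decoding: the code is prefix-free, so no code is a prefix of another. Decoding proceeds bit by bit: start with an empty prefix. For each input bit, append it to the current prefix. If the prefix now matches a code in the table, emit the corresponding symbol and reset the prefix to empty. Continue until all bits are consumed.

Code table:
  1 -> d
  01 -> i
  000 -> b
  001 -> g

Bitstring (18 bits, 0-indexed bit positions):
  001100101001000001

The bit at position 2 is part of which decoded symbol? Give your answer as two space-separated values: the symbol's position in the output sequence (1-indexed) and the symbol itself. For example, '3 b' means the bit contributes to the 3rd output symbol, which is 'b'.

Bit 0: prefix='0' (no match yet)
Bit 1: prefix='00' (no match yet)
Bit 2: prefix='001' -> emit 'g', reset
Bit 3: prefix='1' -> emit 'd', reset
Bit 4: prefix='0' (no match yet)
Bit 5: prefix='00' (no match yet)
Bit 6: prefix='001' -> emit 'g', reset

Answer: 1 g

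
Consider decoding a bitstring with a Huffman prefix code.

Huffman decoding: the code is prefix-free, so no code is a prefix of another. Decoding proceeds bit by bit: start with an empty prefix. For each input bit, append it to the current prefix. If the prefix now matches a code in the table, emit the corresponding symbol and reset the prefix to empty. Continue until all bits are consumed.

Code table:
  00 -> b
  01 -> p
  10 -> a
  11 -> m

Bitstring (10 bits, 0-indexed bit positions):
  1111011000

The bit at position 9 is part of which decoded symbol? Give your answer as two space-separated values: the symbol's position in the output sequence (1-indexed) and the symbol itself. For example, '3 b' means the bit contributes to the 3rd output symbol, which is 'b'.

Bit 0: prefix='1' (no match yet)
Bit 1: prefix='11' -> emit 'm', reset
Bit 2: prefix='1' (no match yet)
Bit 3: prefix='11' -> emit 'm', reset
Bit 4: prefix='0' (no match yet)
Bit 5: prefix='01' -> emit 'p', reset
Bit 6: prefix='1' (no match yet)
Bit 7: prefix='10' -> emit 'a', reset
Bit 8: prefix='0' (no match yet)
Bit 9: prefix='00' -> emit 'b', reset

Answer: 5 b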